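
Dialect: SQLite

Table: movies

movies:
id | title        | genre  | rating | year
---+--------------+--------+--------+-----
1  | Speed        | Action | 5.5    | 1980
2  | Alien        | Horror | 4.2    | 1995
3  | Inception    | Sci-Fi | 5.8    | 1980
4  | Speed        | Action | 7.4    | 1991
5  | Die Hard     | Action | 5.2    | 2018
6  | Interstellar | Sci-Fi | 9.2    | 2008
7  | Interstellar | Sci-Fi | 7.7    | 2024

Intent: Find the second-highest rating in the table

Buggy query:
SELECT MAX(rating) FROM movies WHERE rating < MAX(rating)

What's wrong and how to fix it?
Bug: The inner MAX is an aggregate inside WHERE, which is not allowed

Fix: Put the inner MAX in a scalar subquery

Corrected query:
SELECT MAX(rating) FROM movies WHERE rating < (SELECT MAX(rating) FROM movies)

Result:
MAX(rating)
-----------
7.7        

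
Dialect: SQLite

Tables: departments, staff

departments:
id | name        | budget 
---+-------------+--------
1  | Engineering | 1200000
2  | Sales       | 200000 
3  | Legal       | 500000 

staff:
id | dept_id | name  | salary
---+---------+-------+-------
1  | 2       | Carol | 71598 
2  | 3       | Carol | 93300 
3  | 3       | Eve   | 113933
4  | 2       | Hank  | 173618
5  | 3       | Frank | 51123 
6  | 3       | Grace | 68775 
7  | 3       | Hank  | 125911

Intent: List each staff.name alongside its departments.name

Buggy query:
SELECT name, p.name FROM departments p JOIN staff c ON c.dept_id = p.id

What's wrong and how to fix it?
Bug: 'name' exists in both joined tables, so the database can't tell which one is meant

Fix: Prefix ambiguous columns with the table alias

Corrected query:
SELECT c.name, p.name FROM departments p JOIN staff c ON c.dept_id = p.id

Result:
name  | name 
------+------
Carol | Sales
Carol | Legal
Eve   | Legal
Hank  | Sales
Frank | Legal
Grace | Legal
Hank  | Legal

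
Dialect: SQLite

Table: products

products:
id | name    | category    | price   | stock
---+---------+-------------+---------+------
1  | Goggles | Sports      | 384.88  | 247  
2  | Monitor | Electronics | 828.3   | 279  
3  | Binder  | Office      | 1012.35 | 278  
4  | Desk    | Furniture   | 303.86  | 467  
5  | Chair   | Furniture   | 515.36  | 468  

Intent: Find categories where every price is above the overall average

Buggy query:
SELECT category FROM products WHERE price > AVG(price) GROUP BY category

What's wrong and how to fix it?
Bug: AVG() is an aggregate; it can't sit directly in WHERE

Fix: Compute the overall average in a scalar subquery and compare each group's MIN against it in HAVING

Corrected query:
SELECT category FROM products GROUP BY category HAVING MIN(price) > (SELECT AVG(price) FROM products)

Result:
category   
-----------
Electronics
Office     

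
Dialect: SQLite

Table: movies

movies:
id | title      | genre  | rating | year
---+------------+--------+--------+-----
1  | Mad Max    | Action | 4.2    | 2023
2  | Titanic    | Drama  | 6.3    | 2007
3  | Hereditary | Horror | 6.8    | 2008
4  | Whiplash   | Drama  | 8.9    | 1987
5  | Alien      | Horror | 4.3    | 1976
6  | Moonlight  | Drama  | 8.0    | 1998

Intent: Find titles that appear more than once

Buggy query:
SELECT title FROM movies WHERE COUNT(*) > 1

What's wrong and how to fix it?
Bug: WHERE can't reference COUNT(*); aggregates are computed after WHERE

Fix: Group first, then use HAVING for the count condition

Corrected query:
SELECT title FROM movies GROUP BY title HAVING COUNT(*) > 1

Result:
(no rows)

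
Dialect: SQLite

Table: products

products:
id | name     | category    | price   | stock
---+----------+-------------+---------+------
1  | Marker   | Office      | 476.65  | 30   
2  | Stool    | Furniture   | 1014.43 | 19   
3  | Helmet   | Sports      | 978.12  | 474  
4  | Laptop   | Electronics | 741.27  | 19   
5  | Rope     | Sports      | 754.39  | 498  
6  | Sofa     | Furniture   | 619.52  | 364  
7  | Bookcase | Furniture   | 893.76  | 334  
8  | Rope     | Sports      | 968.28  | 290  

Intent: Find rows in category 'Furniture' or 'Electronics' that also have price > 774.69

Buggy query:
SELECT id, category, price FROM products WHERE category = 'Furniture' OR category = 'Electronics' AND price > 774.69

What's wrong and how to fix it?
Bug: AND binds tighter than OR, so this parses as category = 'Furniture' OR (category = 'Electronics' AND price > 774.69)

Fix: Add parentheses around the OR so the AND applies to both alternatives

Corrected query:
SELECT id, category, price FROM products WHERE (category = 'Furniture' OR category = 'Electronics') AND price > 774.69

Result:
id | category  | price  
---+-----------+--------
2  | Furniture | 1014.43
7  | Furniture | 893.76 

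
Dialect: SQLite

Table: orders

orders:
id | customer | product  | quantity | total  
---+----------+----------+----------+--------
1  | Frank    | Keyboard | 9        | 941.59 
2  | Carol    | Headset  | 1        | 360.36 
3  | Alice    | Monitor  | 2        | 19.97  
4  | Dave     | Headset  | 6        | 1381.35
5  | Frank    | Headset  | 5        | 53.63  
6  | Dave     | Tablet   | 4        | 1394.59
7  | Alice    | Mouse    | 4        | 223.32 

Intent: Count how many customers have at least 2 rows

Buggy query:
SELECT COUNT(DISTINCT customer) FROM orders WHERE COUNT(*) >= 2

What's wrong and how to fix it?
Bug: COUNT(*) cannot appear in WHERE; the per-group count doesn't exist yet

Fix: Group first with HAVING COUNT(*) >= 2, then COUNT the resulting groups

Corrected query:
SELECT COUNT(*) FROM (SELECT customer FROM orders GROUP BY customer HAVING COUNT(*) >= 2)

Result:
COUNT(*)
--------
3       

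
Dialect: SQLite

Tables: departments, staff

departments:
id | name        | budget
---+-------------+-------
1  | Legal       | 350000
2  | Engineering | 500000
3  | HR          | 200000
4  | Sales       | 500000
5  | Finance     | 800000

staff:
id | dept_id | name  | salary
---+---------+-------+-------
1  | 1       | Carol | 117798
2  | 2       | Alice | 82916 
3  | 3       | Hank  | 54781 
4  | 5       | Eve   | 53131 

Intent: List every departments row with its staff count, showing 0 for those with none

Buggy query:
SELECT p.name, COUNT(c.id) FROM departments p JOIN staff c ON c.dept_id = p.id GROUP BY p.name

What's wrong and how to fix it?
Bug: INNER JOIN drops departments rows that have no matching staff rows

Fix: Switch to LEFT JOIN to retain unmatched parent rows

Corrected query:
SELECT p.name, COUNT(c.id) FROM departments p LEFT JOIN staff c ON c.dept_id = p.id GROUP BY p.name

Result:
name        | COUNT(c.id)
------------+------------
Engineering | 1          
Finance     | 1          
HR          | 1          
Legal       | 1          
Sales       | 0          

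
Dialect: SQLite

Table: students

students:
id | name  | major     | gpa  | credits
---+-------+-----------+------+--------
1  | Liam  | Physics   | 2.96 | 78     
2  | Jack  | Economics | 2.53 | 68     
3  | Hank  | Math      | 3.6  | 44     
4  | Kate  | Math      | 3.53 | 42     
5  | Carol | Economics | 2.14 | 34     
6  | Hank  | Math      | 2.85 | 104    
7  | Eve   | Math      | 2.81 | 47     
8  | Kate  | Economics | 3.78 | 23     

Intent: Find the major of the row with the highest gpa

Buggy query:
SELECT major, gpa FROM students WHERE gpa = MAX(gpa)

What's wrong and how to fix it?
Bug: WHERE is evaluated per row; an aggregate over the whole table isn't defined there

Fix: Wrap MAX in a scalar subquery so WHERE compares against a single value

Corrected query:
SELECT major, gpa FROM students WHERE gpa = (SELECT MAX(gpa) FROM students)

Result:
major     | gpa 
----------+-----
Economics | 3.78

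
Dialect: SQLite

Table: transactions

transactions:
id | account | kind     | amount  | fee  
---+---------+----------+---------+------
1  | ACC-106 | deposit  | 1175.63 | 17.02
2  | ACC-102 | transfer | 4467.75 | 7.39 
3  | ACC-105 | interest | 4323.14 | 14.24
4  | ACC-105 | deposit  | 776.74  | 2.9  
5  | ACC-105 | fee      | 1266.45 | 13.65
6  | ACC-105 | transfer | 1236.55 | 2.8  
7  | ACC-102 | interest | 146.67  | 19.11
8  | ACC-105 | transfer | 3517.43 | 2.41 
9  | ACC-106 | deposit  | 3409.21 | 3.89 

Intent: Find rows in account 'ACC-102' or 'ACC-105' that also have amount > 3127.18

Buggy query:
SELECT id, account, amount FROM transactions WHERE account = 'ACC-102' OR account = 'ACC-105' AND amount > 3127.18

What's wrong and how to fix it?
Bug: Without parentheses, AND is evaluated before OR, so the amount filter only applies to the 'ACC-105' branch

Fix: Add parentheses around the OR so the AND applies to both alternatives

Corrected query:
SELECT id, account, amount FROM transactions WHERE (account = 'ACC-102' OR account = 'ACC-105') AND amount > 3127.18

Result:
id | account | amount 
---+---------+--------
2  | ACC-102 | 4467.75
3  | ACC-105 | 4323.14
8  | ACC-105 | 3517.43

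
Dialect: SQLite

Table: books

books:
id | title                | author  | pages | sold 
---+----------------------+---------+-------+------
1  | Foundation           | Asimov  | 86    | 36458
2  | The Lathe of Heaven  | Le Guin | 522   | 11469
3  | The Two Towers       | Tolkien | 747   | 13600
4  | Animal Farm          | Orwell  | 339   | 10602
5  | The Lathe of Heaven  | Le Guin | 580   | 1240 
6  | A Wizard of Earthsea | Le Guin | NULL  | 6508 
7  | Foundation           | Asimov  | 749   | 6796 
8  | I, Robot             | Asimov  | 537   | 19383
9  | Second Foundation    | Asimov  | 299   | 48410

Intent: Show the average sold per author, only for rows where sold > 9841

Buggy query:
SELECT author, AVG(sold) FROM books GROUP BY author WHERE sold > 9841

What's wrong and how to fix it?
Bug: Row-level WHERE must come before GROUP BY in the clause order

Fix: Move the WHERE clause before GROUP BY

Corrected query:
SELECT author, AVG(sold) FROM books WHERE sold > 9841 GROUP BY author

Result:
author  | AVG(sold)   
--------+-------------
Asimov  | 34750.333333
Le Guin | 11469       
Orwell  | 10602       
Tolkien | 13600       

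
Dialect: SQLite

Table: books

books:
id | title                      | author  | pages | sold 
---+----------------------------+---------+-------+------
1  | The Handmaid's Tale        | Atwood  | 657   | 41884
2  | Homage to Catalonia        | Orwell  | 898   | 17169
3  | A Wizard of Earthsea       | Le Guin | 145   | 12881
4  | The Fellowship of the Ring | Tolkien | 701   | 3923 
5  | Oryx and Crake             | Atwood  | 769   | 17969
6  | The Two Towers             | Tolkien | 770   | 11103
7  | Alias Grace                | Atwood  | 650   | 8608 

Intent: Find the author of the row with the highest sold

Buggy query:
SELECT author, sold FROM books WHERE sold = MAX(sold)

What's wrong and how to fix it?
Bug: WHERE is evaluated per row; an aggregate over the whole table isn't defined there

Fix: Wrap MAX in a scalar subquery so WHERE compares against a single value

Corrected query:
SELECT author, sold FROM books WHERE sold = (SELECT MAX(sold) FROM books)

Result:
author | sold 
-------+------
Atwood | 41884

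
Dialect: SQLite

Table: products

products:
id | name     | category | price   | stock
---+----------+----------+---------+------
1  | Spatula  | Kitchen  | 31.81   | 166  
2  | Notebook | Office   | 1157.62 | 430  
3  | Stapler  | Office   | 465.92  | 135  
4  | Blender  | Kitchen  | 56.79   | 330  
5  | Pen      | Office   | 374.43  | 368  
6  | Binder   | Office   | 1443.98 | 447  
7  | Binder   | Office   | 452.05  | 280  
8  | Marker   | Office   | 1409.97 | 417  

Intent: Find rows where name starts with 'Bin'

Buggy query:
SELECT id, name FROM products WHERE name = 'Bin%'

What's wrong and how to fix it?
Bug: Wildcards only work with LIKE; '=' treats '%' as a literal character

Fix: Use LIKE for wildcard pattern matching

Corrected query:
SELECT id, name FROM products WHERE name LIKE 'Bin%'

Result:
id | name  
---+-------
6  | Binder
7  | Binder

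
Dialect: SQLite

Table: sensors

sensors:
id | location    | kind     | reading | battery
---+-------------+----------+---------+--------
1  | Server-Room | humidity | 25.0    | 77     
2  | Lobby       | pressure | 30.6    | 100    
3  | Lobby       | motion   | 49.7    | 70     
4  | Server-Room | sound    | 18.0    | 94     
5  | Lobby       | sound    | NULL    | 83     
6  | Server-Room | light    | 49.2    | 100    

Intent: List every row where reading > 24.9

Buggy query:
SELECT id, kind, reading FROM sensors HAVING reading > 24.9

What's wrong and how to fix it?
Bug: This is a non-aggregate query (no GROUP BY, no aggregates), so in SQLite the HAVING clause is invalid here; a row-level condition belongs in WHERE

Fix: Replace HAVING with WHERE since the condition applies to individual rows

Corrected query:
SELECT id, kind, reading FROM sensors WHERE reading > 24.9

Result:
id | kind     | reading
---+----------+--------
1  | humidity | 25     
2  | pressure | 30.6   
3  | motion   | 49.7   
6  | light    | 49.2   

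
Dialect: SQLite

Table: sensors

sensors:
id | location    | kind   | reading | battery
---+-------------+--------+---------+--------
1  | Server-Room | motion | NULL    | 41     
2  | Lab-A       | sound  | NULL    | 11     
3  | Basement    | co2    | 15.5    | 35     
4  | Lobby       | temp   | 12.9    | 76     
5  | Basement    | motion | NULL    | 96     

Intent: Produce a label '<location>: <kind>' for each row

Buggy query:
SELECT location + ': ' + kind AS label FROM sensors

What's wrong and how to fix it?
Bug: '+' is numeric addition; on text columns SQLite converts them to 0 instead of concatenating

Fix: Use the || operator for string concatenation

Corrected query:
SELECT location || ': ' || kind AS label FROM sensors

Result:
label              
-------------------
Server-Room: motion
Lab-A: sound       
Basement: co2      
Lobby: temp        
Basement: motion   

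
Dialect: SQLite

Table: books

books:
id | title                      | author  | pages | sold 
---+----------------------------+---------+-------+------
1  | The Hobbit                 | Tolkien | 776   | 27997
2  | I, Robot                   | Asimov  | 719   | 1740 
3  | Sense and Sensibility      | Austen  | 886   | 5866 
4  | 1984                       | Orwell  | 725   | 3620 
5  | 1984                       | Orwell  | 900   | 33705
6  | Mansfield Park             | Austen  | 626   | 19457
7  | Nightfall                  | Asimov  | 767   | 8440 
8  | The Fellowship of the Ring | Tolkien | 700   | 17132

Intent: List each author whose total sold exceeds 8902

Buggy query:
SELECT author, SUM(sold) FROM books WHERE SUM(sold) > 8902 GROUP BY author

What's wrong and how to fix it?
Bug: Aggregate functions cannot appear in a WHERE clause

Fix: Use HAVING (which filters groups after aggregation) instead of WHERE

Corrected query:
SELECT author, SUM(sold) FROM books GROUP BY author HAVING SUM(sold) > 8902

Result:
author  | SUM(sold)
--------+----------
Asimov  | 10180    
Austen  | 25323    
Orwell  | 37325    
Tolkien | 45129    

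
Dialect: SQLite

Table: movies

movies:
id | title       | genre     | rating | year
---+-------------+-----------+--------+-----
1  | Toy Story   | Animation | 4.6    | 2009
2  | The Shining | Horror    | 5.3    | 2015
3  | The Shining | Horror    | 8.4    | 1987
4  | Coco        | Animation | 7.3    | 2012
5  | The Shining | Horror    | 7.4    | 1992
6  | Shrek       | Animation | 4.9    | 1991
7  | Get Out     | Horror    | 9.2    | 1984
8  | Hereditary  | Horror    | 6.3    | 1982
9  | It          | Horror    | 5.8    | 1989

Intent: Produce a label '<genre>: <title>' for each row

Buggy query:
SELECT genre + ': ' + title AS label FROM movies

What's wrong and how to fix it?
Bug: SQLite uses || for string concatenation; + coerces text to numbers (yielding 0)

Fix: Replace + with || to concatenate text

Corrected query:
SELECT genre || ': ' || title AS label FROM movies

Result:
label               
--------------------
Animation: Toy Story
Horror: The Shining 
Horror: The Shining 
Animation: Coco     
Horror: The Shining 
Animation: Shrek    
Horror: Get Out     
Horror: Hereditary  
Horror: It          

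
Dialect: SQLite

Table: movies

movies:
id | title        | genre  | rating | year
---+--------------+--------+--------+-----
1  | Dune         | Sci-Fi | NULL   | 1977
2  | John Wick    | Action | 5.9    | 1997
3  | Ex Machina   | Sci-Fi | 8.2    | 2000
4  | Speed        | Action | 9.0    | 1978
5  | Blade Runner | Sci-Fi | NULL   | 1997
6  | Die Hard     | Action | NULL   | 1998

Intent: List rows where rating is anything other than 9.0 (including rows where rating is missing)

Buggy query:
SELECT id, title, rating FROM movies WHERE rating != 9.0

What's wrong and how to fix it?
Bug: 'rating != 9.0' is unknown when rating is NULL, so NULL rows are silently excluded

Fix: Handle NULL separately with IS NULL alongside the inequality

Corrected query:
SELECT id, title, rating FROM movies WHERE rating != 9.0 OR rating IS NULL

Result:
id | title        | rating
---+--------------+-------
1  | Dune         | NULL  
2  | John Wick    | 5.9   
3  | Ex Machina   | 8.2   
5  | Blade Runner | NULL  
6  | Die Hard     | NULL  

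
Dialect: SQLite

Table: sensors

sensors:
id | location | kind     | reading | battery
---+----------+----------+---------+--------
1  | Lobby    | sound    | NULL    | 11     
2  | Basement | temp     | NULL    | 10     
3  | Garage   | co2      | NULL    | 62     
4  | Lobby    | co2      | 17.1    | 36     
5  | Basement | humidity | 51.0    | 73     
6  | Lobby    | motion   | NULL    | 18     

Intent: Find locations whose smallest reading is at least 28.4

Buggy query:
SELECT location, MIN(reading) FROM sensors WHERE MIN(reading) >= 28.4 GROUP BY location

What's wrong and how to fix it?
Bug: MIN() in WHERE is a misuse of aggregate

Fix: Replace WHERE with HAVING after the GROUP BY

Corrected query:
SELECT location, MIN(reading) FROM sensors GROUP BY location HAVING MIN(reading) >= 28.4

Result:
location | MIN(reading)
---------+-------------
Basement | 51          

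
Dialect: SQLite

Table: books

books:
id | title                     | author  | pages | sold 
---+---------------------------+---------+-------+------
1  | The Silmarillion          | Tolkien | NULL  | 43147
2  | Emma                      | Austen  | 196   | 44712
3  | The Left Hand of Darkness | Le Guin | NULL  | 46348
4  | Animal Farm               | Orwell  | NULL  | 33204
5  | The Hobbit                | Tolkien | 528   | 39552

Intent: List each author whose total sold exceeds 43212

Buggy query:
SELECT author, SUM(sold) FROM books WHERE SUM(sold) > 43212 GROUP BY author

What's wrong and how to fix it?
Bug: WHERE runs before GROUP BY, so aggregates aren't available there

Fix: Use HAVING (which filters groups after aggregation) instead of WHERE

Corrected query:
SELECT author, SUM(sold) FROM books GROUP BY author HAVING SUM(sold) > 43212

Result:
author  | SUM(sold)
--------+----------
Austen  | 44712    
Le Guin | 46348    
Tolkien | 82699    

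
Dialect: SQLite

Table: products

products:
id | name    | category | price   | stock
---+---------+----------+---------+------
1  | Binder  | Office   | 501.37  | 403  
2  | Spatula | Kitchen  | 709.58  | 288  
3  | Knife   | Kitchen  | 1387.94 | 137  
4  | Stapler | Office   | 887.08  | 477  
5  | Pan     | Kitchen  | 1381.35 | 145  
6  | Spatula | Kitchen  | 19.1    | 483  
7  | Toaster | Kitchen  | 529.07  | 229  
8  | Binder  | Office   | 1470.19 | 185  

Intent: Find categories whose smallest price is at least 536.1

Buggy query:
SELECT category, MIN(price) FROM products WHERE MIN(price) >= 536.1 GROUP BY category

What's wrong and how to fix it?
Bug: MIN() in WHERE is a misuse of aggregate

Fix: Replace WHERE with HAVING after the GROUP BY

Corrected query:
SELECT category, MIN(price) FROM products GROUP BY category HAVING MIN(price) >= 536.1

Result:
(no rows)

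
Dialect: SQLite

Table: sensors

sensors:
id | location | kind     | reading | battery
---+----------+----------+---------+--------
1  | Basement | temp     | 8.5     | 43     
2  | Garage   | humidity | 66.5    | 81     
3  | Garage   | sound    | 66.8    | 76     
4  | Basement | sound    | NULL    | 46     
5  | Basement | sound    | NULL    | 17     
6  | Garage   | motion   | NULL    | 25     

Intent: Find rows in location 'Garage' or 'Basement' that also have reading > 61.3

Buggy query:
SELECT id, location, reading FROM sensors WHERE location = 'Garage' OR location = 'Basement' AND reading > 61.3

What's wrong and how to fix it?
Bug: AND binds tighter than OR, so this parses as location = 'Garage' OR (location = 'Basement' AND reading > 61.3)

Fix: Group the OR with parentheses (or use IN), then AND the threshold

Corrected query:
SELECT id, location, reading FROM sensors WHERE (location = 'Garage' OR location = 'Basement') AND reading > 61.3

Result:
id | location | reading
---+----------+--------
2  | Garage   | 66.5   
3  | Garage   | 66.8   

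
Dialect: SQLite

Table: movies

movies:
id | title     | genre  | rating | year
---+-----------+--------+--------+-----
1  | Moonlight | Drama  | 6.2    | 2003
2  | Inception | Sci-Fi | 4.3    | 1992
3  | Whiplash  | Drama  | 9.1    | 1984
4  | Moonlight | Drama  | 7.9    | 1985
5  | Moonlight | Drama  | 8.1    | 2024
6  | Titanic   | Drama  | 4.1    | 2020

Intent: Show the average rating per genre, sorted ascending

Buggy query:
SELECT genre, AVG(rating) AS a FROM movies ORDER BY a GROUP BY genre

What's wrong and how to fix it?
Bug: ORDER BY appears before GROUP BY; SQL clause order requires GROUP BY first

Fix: Move ORDER BY to the end, after GROUP BY

Corrected query:
SELECT genre, AVG(rating) AS a FROM movies GROUP BY genre ORDER BY a

Result:
genre  | a   
-------+-----
Sci-Fi | 4.3 
Drama  | 7.08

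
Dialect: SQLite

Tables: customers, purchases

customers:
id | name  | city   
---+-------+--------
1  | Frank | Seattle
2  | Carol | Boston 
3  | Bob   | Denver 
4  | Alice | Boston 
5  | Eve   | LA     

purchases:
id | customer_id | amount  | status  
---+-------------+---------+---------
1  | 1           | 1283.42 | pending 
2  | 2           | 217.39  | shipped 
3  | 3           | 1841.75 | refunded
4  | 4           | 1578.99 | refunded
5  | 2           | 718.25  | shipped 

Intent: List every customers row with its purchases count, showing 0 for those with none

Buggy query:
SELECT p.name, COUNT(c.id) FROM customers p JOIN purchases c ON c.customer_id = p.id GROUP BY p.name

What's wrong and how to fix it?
Bug: An inner join excludes parents with zero children

Fix: Switch to LEFT JOIN to retain unmatched parent rows

Corrected query:
SELECT p.name, COUNT(c.id) FROM customers p LEFT JOIN purchases c ON c.customer_id = p.id GROUP BY p.name

Result:
name  | COUNT(c.id)
------+------------
Alice | 1          
Bob   | 1          
Carol | 2          
Eve   | 0          
Frank | 1          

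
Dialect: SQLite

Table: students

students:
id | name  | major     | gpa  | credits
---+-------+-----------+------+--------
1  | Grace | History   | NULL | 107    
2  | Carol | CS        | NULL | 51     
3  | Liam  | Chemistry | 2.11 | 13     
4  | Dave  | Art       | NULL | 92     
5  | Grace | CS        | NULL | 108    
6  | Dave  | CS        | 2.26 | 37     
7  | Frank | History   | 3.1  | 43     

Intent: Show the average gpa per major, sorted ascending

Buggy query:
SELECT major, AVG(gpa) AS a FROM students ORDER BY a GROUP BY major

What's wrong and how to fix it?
Bug: GROUP BY must precede ORDER BY

Fix: Move ORDER BY to the end, after GROUP BY

Corrected query:
SELECT major, AVG(gpa) AS a FROM students GROUP BY major ORDER BY a

Result:
major     | a   
----------+-----
Art       | NULL
Chemistry | 2.11
CS        | 2.26
History   | 3.1 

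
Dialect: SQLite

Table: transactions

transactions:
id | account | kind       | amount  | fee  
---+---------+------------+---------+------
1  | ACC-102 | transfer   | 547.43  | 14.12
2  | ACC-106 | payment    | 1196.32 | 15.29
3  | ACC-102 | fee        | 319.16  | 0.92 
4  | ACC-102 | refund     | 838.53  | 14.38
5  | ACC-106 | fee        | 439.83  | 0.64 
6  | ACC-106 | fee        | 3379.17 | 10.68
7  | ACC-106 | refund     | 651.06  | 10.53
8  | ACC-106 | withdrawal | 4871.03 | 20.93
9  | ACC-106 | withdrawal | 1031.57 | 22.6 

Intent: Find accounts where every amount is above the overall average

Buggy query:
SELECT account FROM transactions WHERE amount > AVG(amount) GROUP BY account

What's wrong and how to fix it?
Bug: AVG() is an aggregate; it can't sit directly in WHERE

Fix: Compute the overall average in a scalar subquery and compare each group's MIN against it in HAVING

Corrected query:
SELECT account FROM transactions GROUP BY account HAVING MIN(amount) > (SELECT AVG(amount) FROM transactions)

Result:
(no rows)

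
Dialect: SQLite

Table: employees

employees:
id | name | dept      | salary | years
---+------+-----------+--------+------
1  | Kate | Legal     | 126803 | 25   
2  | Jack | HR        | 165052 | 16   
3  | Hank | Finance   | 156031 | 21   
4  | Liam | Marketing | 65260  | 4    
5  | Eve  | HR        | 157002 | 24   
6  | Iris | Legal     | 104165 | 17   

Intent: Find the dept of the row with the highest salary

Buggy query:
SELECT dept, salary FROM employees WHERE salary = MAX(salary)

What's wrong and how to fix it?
Bug: MAX(salary) is an aggregate and cannot be used directly in WHERE

Fix: Wrap MAX in a scalar subquery so WHERE compares against a single value

Corrected query:
SELECT dept, salary FROM employees WHERE salary = (SELECT MAX(salary) FROM employees)

Result:
dept | salary
-----+-------
HR   | 165052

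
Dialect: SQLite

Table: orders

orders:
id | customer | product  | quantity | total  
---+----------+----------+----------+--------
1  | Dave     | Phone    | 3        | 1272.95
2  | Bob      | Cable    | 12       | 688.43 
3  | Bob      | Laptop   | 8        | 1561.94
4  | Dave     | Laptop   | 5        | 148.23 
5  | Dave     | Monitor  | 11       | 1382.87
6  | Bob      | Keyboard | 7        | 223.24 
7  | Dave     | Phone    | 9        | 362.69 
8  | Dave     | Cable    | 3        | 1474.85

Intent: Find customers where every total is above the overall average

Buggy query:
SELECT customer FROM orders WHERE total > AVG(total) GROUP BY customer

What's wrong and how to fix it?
Bug: WHERE evaluates per row before aggregation, so AVG() is unavailable

Fix: Compute the overall average in a scalar subquery and compare each group's MIN against it in HAVING

Corrected query:
SELECT customer FROM orders GROUP BY customer HAVING MIN(total) > (SELECT AVG(total) FROM orders)

Result:
(no rows)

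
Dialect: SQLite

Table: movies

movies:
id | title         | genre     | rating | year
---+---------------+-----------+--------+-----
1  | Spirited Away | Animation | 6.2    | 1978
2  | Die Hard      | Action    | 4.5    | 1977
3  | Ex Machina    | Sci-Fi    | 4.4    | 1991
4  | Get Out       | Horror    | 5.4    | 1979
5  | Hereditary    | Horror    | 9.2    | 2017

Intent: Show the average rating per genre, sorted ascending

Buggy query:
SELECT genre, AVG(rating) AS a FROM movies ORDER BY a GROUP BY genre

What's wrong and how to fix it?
Bug: ORDER BY appears before GROUP BY; SQL clause order requires GROUP BY first

Fix: Move ORDER BY to the end, after GROUP BY

Corrected query:
SELECT genre, AVG(rating) AS a FROM movies GROUP BY genre ORDER BY a

Result:
genre     | a  
----------+----
Sci-Fi    | 4.4
Action    | 4.5
Animation | 6.2
Horror    | 7.3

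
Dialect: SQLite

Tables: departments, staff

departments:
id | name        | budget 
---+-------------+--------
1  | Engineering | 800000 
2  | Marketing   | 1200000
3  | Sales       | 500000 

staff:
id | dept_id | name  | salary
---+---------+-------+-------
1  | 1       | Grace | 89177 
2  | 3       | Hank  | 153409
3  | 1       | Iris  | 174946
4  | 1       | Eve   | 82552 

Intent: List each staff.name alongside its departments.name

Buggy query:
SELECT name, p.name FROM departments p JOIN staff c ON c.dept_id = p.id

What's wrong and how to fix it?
Bug: 'name' exists in both joined tables, so the database can't tell which one is meant

Fix: Prefix ambiguous columns with the table alias

Corrected query:
SELECT c.name, p.name FROM departments p JOIN staff c ON c.dept_id = p.id

Result:
name  | name       
------+------------
Grace | Engineering
Hank  | Sales      
Iris  | Engineering
Eve   | Engineering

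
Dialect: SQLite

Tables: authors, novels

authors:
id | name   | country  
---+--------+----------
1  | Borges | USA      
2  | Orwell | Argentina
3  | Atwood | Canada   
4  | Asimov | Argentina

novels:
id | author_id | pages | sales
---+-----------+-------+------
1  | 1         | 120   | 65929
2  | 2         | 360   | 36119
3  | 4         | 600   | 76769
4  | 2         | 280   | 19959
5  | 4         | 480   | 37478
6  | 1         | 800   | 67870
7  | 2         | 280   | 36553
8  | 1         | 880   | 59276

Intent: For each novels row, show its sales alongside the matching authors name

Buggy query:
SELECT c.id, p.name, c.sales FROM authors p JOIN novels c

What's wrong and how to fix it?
Bug: Missing join condition: each novels row is matched to all authors rows instead of just its own

Fix: Add ON c.author_id = p.id to the JOIN

Corrected query:
SELECT c.id, p.name, c.sales FROM authors p JOIN novels c ON c.author_id = p.id

Result:
id | name   | sales
---+--------+------
1  | Borges | 65929
2  | Orwell | 36119
3  | Asimov | 76769
4  | Orwell | 19959
5  | Asimov | 37478
6  | Borges | 67870
7  | Orwell | 36553
8  | Borges | 59276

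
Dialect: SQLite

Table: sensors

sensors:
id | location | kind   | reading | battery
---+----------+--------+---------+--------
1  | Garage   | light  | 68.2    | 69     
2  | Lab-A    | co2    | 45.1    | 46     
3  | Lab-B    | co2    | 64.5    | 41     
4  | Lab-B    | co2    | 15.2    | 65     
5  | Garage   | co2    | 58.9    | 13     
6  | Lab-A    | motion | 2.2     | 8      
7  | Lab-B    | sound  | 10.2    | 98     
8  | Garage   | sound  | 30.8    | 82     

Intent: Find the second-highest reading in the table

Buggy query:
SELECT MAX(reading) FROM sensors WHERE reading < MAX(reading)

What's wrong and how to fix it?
Bug: MAX(reading) on the right of the comparison is an aggregate-in-WHERE error

Fix: Put the inner MAX in a scalar subquery

Corrected query:
SELECT MAX(reading) FROM sensors WHERE reading < (SELECT MAX(reading) FROM sensors)

Result:
MAX(reading)
------------
64.5        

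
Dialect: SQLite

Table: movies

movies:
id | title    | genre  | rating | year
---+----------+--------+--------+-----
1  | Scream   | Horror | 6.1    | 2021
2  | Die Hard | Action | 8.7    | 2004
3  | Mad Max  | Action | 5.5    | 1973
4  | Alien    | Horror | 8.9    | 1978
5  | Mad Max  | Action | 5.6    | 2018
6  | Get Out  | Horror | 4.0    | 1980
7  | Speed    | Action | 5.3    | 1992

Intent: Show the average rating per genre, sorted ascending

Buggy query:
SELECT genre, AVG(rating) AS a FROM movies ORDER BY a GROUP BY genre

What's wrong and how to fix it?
Bug: GROUP BY must precede ORDER BY

Fix: Reorder: SELECT … FROM … GROUP BY … ORDER BY …

Corrected query:
SELECT genre, AVG(rating) AS a FROM movies GROUP BY genre ORDER BY a

Result:
genre  | a       
-------+---------
Action | 6.275   
Horror | 6.333333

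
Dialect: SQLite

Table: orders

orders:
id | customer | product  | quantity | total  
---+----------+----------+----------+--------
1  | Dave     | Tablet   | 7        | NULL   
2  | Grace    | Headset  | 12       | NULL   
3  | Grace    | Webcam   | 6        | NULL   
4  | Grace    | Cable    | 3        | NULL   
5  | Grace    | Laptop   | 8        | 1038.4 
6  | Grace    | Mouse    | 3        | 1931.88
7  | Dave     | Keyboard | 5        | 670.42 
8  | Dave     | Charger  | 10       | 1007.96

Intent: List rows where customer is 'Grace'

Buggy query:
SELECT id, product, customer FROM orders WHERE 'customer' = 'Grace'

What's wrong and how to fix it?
Bug: 'customer' in single quotes is a string literal, not the column; the comparison is literal-vs-literal and never true

Fix: Remove the quotes around the column name (or use double quotes for an identifier)

Corrected query:
SELECT id, product, customer FROM orders WHERE customer = 'Grace'

Result:
id | product | customer
---+---------+---------
2  | Headset | Grace   
3  | Webcam  | Grace   
4  | Cable   | Grace   
5  | Laptop  | Grace   
6  | Mouse   | Grace   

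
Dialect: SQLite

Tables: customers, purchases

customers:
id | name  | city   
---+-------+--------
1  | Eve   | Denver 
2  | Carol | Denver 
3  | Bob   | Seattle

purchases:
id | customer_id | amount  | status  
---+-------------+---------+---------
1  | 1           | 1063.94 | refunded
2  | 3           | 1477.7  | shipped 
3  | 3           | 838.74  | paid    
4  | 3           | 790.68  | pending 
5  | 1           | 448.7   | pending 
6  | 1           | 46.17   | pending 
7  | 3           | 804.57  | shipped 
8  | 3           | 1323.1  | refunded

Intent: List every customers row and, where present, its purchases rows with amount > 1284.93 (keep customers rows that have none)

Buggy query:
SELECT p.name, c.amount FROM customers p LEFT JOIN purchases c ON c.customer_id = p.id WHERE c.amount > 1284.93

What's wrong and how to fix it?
Bug: Filtering c.amount in WHERE discards the NULL rows produced by LEFT JOIN, turning it into an inner join

Fix: Move the right-table condition into the ON clause so unmatched parents are kept

Corrected query:
SELECT p.name, c.amount FROM customers p LEFT JOIN purchases c ON c.customer_id = p.id AND c.amount > 1284.93

Result:
name  | amount
------+-------
Eve   | NULL  
Carol | NULL  
Bob   | 1323.1
Bob   | 1477.7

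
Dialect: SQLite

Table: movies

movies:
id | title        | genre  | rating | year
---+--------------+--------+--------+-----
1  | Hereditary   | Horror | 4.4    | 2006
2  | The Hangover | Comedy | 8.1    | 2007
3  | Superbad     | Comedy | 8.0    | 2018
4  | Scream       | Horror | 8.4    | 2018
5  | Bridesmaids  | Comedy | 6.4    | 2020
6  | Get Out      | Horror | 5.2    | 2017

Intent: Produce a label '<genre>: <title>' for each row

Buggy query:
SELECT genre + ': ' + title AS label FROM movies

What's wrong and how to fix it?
Bug: '+' is numeric addition; on text columns SQLite converts them to 0 instead of concatenating

Fix: Replace + with || to concatenate text

Corrected query:
SELECT genre || ': ' || title AS label FROM movies

Result:
label               
--------------------
Horror: Hereditary  
Comedy: The Hangover
Comedy: Superbad    
Horror: Scream      
Comedy: Bridesmaids 
Horror: Get Out     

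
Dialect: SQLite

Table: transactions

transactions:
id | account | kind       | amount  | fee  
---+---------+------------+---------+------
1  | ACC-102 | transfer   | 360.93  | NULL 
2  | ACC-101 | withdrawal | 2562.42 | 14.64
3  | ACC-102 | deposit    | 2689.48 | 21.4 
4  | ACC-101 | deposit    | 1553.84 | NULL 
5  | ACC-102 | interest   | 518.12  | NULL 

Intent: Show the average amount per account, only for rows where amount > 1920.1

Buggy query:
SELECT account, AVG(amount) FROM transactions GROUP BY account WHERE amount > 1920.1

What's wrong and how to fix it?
Bug: Row-level WHERE must come before GROUP BY in the clause order

Fix: Move the WHERE clause before GROUP BY

Corrected query:
SELECT account, AVG(amount) FROM transactions WHERE amount > 1920.1 GROUP BY account

Result:
account | AVG(amount)
--------+------------
ACC-101 | 2562.42    
ACC-102 | 2689.48    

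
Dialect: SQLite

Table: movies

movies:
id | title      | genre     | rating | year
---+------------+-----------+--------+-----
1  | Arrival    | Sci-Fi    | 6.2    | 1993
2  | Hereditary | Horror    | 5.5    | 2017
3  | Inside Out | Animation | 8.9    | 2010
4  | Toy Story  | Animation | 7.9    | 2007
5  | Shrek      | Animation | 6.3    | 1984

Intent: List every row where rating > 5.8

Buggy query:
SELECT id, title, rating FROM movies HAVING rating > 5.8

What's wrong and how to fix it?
Bug: HAVING filters the output of aggregation, but this query has no GROUP BY and no aggregate functions, so SQLite rejects it (HAVING clause on a non-aggregate query); the condition here is per row

Fix: Use WHERE for row-level filtering

Corrected query:
SELECT id, title, rating FROM movies WHERE rating > 5.8

Result:
id | title      | rating
---+------------+-------
1  | Arrival    | 6.2   
3  | Inside Out | 8.9   
4  | Toy Story  | 7.9   
5  | Shrek      | 6.3   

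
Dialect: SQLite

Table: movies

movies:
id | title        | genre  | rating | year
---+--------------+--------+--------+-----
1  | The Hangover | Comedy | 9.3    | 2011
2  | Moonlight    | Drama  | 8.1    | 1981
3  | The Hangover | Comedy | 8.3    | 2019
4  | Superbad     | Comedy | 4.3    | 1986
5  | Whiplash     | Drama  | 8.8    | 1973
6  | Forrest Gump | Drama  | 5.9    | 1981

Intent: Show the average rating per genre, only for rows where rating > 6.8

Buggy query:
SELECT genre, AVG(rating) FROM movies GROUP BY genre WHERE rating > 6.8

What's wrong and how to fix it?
Bug: WHERE cannot follow GROUP BY

Fix: Place WHERE between FROM and GROUP BY

Corrected query:
SELECT genre, AVG(rating) FROM movies WHERE rating > 6.8 GROUP BY genre

Result:
genre  | AVG(rating)
-------+------------
Comedy | 8.8        
Drama  | 8.45       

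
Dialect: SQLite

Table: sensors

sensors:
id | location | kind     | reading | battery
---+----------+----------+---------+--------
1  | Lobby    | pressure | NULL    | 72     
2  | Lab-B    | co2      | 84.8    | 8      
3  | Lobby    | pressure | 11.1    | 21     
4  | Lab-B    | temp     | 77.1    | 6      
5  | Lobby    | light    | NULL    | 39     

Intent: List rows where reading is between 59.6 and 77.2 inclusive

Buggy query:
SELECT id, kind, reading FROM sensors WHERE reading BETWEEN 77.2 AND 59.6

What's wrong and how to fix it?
Bug: BETWEEN expects the lower bound first; with 77.2 AND 59.6 the range is empty

Fix: Swap the bounds so the smaller value comes first

Corrected query:
SELECT id, kind, reading FROM sensors WHERE reading BETWEEN 59.6 AND 77.2

Result:
id | kind | reading
---+------+--------
4  | temp | 77.1   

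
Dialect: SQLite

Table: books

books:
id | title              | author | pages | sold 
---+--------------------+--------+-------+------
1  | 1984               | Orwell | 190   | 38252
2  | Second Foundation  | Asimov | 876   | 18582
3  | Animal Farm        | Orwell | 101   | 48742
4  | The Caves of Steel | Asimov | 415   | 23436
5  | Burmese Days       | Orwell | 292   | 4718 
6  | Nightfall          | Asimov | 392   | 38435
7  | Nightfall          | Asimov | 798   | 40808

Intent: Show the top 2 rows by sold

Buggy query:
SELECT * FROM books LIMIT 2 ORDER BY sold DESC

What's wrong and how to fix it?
Bug: LIMIT must come after ORDER BY

Fix: Swap the clauses: ORDER BY first, then LIMIT

Corrected query:
SELECT * FROM books ORDER BY sold DESC LIMIT 2

Result:
id | title       | author | pages | sold 
---+-------------+--------+-------+------
3  | Animal Farm | Orwell | 101   | 48742
7  | Nightfall   | Asimov | 798   | 40808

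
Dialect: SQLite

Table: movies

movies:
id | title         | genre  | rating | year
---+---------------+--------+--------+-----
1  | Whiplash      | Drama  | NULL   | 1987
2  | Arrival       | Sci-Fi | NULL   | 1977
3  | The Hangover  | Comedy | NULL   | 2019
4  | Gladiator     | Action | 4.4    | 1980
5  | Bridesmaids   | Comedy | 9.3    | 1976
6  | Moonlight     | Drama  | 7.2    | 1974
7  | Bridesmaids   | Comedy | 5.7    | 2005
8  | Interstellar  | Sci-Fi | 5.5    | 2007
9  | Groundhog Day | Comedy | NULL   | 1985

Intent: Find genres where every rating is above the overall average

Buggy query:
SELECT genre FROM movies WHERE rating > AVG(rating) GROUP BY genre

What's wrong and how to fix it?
Bug: WHERE evaluates per row before aggregation, so AVG() is unavailable

Fix: Compute the overall average in a scalar subquery and compare each group's MIN against it in HAVING

Corrected query:
SELECT genre FROM movies GROUP BY genre HAVING MIN(rating) > (SELECT AVG(rating) FROM movies)

Result:
genre
-----
Drama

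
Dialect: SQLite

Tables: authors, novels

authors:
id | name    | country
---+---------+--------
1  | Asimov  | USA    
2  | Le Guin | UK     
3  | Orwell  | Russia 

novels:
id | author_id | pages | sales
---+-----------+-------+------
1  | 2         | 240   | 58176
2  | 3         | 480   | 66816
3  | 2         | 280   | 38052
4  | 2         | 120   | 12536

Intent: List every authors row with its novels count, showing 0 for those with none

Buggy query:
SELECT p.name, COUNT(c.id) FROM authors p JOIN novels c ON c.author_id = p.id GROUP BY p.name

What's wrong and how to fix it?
Bug: An inner join excludes parents with zero children

Fix: Use LEFT JOIN so parents without children still appear (COUNT(c.id) gives 0)

Corrected query:
SELECT p.name, COUNT(c.id) FROM authors p LEFT JOIN novels c ON c.author_id = p.id GROUP BY p.name

Result:
name    | COUNT(c.id)
--------+------------
Asimov  | 0          
Le Guin | 3          
Orwell  | 1          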